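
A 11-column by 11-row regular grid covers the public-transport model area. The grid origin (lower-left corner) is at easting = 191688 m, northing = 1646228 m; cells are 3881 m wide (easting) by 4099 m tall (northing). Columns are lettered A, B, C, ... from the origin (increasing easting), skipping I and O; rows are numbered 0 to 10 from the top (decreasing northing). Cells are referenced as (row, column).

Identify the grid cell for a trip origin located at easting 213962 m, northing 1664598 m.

Column index: ⌊(213962 − 191688) / 3881⌋ = ⌊5.739⌋ = 5 → column F
Row offset from origin: ⌊(1664598 − 1646228) / 4099⌋ = ⌊4.482⌋ = 4 → row 6 (counted from top)

(6, F)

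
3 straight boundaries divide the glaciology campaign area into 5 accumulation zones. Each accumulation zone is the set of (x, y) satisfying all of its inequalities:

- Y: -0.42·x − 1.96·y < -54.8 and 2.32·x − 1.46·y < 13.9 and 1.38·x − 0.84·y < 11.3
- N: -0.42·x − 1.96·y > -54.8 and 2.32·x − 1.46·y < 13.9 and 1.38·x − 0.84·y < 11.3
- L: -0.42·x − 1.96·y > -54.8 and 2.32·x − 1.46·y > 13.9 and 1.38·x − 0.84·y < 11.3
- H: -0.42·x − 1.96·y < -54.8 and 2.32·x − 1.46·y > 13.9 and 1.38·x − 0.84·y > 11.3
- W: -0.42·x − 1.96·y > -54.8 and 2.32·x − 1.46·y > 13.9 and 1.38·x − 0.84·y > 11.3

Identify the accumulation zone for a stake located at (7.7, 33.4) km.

-0.42·7.7 − 1.96·33.4 = -68.698, which is < -54.8
2.32·7.7 − 1.46·33.4 = -30.900, which is < 13.9
1.38·7.7 − 0.84·33.4 = -17.430, which is < 11.3
This sign pattern matches Y.

Y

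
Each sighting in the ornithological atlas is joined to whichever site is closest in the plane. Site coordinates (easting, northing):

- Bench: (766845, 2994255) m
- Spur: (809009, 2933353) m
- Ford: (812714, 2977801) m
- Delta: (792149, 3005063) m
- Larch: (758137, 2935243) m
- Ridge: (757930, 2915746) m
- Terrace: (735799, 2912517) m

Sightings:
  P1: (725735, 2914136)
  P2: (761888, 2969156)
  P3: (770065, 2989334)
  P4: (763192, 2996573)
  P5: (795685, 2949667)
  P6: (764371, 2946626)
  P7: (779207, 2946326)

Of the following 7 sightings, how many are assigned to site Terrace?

1

P1 → Terrace
P2 → Bench
P3 → Bench
P4 → Bench
P5 → Spur
P6 → Larch
P7 → Larch
1 of the 7 goes to Terrace.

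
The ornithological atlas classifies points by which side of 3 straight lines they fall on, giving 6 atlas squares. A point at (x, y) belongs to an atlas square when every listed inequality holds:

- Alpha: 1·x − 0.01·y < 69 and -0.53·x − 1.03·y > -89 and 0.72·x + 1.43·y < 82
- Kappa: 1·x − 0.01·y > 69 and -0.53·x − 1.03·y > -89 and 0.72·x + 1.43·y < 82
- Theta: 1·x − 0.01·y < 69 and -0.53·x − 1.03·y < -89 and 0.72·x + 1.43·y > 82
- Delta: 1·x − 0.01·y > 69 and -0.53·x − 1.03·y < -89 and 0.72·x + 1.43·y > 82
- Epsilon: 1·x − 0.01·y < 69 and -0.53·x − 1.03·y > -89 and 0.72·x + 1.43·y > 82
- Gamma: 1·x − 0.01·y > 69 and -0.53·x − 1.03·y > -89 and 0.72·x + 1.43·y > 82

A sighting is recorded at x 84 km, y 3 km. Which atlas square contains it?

Kappa

1·84 − 0.01·3 = 83.970, which is > 69
-0.53·84 − 1.03·3 = -47.610, which is > -89
0.72·84 + 1.43·3 = 64.770, which is < 82
This sign pattern matches Kappa.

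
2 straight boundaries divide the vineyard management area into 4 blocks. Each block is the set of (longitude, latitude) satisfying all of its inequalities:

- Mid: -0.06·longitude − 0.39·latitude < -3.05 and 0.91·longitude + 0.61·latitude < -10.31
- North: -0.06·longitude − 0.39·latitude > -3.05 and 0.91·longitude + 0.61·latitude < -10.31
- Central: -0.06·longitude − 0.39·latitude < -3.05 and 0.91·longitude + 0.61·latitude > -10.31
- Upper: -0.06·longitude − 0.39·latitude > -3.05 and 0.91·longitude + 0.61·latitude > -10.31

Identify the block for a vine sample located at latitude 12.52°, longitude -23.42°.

Mid

-0.06·-23.42 − 0.39·12.52 = -3.478, which is < -3.05
0.91·-23.42 + 0.61·12.52 = -13.675, which is < -10.31
This sign pattern matches Mid.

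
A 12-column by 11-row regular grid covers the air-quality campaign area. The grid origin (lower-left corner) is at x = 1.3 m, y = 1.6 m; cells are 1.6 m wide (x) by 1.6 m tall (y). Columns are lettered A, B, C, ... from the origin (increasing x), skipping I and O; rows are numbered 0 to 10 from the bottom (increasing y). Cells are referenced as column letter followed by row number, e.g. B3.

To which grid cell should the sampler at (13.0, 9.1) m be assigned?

H4

Column index: ⌊(13.0 − 1.3) / 1.6⌋ = ⌊7.312⌋ = 7 → column H
Row offset from origin: ⌊(9.1 − 1.6) / 1.6⌋ = ⌊4.688⌋ = 4 → row 4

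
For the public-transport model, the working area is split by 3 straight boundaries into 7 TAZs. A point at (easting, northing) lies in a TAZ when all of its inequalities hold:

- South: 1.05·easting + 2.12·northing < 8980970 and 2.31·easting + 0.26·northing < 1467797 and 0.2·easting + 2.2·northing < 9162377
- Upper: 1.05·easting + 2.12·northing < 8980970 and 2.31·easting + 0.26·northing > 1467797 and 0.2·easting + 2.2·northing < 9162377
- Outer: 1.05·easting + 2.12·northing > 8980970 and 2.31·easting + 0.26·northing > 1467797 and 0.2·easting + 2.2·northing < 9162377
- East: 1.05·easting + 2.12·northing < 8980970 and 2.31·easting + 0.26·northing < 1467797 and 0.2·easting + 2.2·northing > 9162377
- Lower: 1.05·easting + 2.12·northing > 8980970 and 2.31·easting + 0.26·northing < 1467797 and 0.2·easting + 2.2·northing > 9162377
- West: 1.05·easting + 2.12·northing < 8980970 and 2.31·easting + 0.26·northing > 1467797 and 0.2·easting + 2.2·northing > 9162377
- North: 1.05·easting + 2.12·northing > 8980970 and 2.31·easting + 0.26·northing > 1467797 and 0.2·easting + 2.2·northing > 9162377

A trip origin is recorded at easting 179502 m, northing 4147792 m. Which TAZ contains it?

Outer

1.05·179502 + 2.12·4147792 = 8981796.140, which is > 8980970
2.31·179502 + 0.26·4147792 = 1493075.540, which is > 1467797
0.2·179502 + 2.2·4147792 = 9161042.800, which is < 9162377
This sign pattern matches Outer.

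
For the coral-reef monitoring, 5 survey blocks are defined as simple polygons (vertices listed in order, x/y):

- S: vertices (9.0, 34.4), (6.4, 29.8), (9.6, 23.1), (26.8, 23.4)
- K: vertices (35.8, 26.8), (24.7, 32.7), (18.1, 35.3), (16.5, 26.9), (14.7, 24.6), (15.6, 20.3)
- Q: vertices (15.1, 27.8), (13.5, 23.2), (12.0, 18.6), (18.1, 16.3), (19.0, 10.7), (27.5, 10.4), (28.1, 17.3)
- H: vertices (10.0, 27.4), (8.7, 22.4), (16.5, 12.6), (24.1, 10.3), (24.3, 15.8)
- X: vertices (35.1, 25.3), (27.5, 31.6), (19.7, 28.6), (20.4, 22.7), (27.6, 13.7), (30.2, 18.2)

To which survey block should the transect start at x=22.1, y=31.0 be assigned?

K

Cast a ray rightward from (22.1, 31.0). For each polygon, the edges (by vertex number in listed order) whose endpoints lie on opposite sides of y = 31.0, where each meets that height, and whether that is right or left of the point:
S: 1–2 at x≈7.08 (left), 4–1 at x≈14.50 (left) → 0 crossings.
K: 1–2 at x≈27.90 (right), 3–4 at x≈17.28 (left) → 1 crossing.
Q: no edge straddles that height → 0 crossings.
H: no edge straddles that height → 0 crossings.
X: 1–2 at x≈28.22 (right), 2–3 at x≈25.94 (right) → 2 crossings.
Only K has an odd count, so the point is inside K.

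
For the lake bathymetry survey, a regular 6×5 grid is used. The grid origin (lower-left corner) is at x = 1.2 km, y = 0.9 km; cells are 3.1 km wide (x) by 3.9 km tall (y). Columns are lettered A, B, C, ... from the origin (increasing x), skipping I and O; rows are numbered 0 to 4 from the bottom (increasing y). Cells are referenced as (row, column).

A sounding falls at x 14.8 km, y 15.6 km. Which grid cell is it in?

Column index: ⌊(14.8 − 1.2) / 3.1⌋ = ⌊4.387⌋ = 4 → column E
Row offset from origin: ⌊(15.6 − 0.9) / 3.9⌋ = ⌊3.769⌋ = 3 → row 3

(3, E)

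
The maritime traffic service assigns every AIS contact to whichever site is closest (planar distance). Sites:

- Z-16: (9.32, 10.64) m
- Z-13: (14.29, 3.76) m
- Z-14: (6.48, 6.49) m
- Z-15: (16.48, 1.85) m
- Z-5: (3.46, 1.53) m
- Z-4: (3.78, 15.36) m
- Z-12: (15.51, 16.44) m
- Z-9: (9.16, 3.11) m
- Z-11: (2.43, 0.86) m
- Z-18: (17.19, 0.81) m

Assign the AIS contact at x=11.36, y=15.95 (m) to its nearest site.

Squared distances to each site:
Z-16: 32.358; Z-13: 157.181; Z-14: 113.306; Z-15: 225.024; Z-5: 270.346; Z-4: 57.805; Z-12: 17.463; Z-9: 169.706; Z-11: 307.453; Z-18: 263.208.
Minimum at Z-12.

Z-12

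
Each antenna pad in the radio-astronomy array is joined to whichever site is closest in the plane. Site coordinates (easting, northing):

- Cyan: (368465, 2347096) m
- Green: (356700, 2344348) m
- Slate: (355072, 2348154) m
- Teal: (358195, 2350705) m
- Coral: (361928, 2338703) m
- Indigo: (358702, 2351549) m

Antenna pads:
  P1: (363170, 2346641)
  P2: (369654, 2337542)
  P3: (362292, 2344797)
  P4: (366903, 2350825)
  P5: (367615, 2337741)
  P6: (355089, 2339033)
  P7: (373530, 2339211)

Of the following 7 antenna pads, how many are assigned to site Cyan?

P1 → Cyan
P2 → Coral
P3 → Green
P4 → Cyan
P5 → Coral
P6 → Green
P7 → Cyan
3 of the 7 go to Cyan.

3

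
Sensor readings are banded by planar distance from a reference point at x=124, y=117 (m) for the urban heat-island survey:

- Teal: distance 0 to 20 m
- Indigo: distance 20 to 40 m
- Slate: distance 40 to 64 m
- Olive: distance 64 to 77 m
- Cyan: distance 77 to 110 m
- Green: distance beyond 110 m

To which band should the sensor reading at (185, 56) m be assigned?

Cyan

Distance = √((185−124)² + (56−117)²) = √(3721.000 + 3721.000) = 86.267 m.
77 ≤ 86.267 < 110 → Cyan.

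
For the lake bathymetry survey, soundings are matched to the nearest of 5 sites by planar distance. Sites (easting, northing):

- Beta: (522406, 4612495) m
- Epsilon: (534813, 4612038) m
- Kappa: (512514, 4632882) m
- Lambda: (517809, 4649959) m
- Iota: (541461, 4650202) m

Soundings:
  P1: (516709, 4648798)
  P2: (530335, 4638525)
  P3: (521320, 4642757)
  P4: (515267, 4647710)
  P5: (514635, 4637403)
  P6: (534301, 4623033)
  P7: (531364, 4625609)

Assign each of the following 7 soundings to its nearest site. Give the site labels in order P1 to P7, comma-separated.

Lambda, Iota, Lambda, Lambda, Kappa, Epsilon, Epsilon

P1 → Lambda (d²=2557921.00)
P2 → Iota (d²=260140205.00)
P3 → Lambda (d²=64195925.00)
P4 → Lambda (d²=11519765.00)
P5 → Kappa (d²=24938082.00)
P6 → Epsilon (d²=121152169.00)
P7 → Epsilon (d²=196067642.00)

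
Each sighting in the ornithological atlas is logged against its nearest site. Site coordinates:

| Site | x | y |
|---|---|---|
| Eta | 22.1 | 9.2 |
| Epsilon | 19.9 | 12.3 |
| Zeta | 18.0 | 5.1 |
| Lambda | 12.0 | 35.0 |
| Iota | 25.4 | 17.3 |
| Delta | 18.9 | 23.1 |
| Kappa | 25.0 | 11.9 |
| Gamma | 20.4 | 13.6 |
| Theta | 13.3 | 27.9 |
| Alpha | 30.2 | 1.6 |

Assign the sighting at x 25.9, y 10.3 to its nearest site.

Kappa

Squared distances to each site:
Eta: 15.650; Epsilon: 40.000; Zeta: 89.450; Lambda: 803.300; Iota: 49.250; Delta: 212.840; Kappa: 3.370; Gamma: 41.140; Theta: 468.520; Alpha: 94.180.
Minimum at Kappa.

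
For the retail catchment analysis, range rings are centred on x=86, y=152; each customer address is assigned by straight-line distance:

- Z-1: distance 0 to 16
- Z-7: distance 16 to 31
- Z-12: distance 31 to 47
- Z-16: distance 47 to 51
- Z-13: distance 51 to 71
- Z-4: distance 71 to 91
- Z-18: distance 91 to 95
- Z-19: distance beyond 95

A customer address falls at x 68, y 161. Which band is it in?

Distance = √((68−86)² + (161−152)²) = √(324.000 + 81.000) = 20.125.
16 ≤ 20.125 < 31 → Z-7.

Z-7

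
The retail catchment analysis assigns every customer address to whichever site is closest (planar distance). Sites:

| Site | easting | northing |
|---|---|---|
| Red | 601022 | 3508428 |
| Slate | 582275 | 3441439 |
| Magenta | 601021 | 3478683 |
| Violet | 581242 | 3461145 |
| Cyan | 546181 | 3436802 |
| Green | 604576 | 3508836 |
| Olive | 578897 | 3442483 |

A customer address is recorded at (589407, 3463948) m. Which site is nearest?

Violet

Squared distances to each site:
Red: 2113378625.000; Slate: 557520505.000; Magenta: 352005221.000; Violet: 74524034.000; Cyan: 2605392392.000; Green: 2245031105.000; Olive: 571206325.000.
Minimum at Violet.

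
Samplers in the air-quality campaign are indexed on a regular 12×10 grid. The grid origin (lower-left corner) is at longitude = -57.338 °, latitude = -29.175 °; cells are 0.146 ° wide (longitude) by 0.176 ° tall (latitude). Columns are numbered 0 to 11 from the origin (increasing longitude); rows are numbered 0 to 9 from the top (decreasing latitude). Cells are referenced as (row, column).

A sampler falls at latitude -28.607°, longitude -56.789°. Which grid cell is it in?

(6, 3)

Column index: ⌊(-56.789 − -57.338) / 0.146⌋ = ⌊3.760⌋ = 3
Row offset from origin: ⌊(-28.607 − -29.175) / 0.176⌋ = ⌊3.227⌋ = 3 → row 6 (counted from top)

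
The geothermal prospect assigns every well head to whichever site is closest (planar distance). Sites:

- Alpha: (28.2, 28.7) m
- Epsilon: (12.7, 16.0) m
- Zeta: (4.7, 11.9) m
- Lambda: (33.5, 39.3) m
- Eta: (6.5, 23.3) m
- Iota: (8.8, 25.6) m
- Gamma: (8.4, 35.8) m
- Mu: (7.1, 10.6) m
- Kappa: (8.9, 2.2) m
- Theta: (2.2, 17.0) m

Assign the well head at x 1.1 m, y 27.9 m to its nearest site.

Squared distances to each site:
Alpha: 735.050; Epsilon: 276.170; Zeta: 268.960; Lambda: 1179.720; Eta: 50.320; Iota: 64.580; Gamma: 115.700; Mu: 335.290; Kappa: 721.330; Theta: 120.020.
Minimum at Eta.

Eta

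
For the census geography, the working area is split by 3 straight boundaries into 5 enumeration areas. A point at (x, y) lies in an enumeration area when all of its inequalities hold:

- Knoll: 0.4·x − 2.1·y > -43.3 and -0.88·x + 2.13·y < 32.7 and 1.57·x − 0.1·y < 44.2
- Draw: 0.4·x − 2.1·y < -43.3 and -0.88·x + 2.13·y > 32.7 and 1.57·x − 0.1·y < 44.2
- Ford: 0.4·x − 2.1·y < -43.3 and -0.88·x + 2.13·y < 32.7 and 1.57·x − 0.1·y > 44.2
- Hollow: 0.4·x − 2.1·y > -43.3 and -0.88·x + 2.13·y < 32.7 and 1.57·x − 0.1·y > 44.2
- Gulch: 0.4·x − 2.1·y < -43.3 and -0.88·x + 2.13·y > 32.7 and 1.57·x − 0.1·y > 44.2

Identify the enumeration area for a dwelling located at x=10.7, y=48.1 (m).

Draw

0.4·10.7 − 2.1·48.1 = -96.730, which is < -43.3
-0.88·10.7 + 2.13·48.1 = 93.037, which is > 32.7
1.57·10.7 − 0.1·48.1 = 11.989, which is < 44.2
This sign pattern matches Draw.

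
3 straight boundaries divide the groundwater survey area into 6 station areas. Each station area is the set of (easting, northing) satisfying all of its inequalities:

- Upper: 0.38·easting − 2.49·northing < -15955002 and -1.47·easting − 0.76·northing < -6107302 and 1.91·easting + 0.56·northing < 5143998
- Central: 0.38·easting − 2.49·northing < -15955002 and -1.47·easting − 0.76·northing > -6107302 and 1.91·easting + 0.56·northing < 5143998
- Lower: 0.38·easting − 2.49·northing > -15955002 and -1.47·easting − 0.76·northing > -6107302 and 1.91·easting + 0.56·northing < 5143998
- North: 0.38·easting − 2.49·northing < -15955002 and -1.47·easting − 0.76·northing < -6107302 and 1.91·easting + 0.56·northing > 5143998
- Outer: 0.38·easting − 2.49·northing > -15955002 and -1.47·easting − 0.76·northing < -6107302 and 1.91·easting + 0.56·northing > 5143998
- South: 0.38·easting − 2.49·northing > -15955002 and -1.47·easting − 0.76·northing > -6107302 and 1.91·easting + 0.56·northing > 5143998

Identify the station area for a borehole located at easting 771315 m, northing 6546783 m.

0.38·771315 − 2.49·6546783 = -16008389.970, which is < -15955002
-1.47·771315 − 0.76·6546783 = -6109388.130, which is < -6107302
1.91·771315 + 0.56·6546783 = 5139410.130, which is < 5143998
This sign pattern matches Upper.

Upper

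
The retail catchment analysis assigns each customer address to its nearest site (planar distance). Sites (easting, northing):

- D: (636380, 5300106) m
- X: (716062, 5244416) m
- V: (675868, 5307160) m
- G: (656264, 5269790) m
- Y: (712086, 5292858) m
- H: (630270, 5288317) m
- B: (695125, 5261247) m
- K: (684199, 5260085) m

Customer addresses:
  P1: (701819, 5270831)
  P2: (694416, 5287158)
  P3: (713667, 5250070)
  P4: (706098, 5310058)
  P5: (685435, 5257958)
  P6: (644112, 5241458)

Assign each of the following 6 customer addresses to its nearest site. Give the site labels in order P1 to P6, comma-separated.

B, Y, X, Y, K, G

P1 → B (d²=136662692.00)
P2 → Y (d²=344718900.00)
P3 → X (d²=37703741.00)
P4 → Y (d²=331696144.00)
P5 → K (d²=6051825.00)
P6 → G (d²=950373328.00)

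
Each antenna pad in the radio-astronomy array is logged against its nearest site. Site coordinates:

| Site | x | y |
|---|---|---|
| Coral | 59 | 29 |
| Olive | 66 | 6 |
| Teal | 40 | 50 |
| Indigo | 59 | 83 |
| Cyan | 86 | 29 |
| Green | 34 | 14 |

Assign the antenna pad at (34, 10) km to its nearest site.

Squared distances to each site:
Coral: 986.000; Olive: 1040.000; Teal: 1636.000; Indigo: 5954.000; Cyan: 3065.000; Green: 16.000.
Minimum at Green.

Green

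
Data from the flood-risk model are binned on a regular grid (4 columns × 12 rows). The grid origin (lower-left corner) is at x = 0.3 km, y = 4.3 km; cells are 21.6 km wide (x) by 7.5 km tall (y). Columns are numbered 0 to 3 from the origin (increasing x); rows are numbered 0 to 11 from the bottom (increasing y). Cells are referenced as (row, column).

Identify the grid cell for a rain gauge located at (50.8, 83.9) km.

(10, 2)

Column index: ⌊(50.8 − 0.3) / 21.6⌋ = ⌊2.338⌋ = 2
Row offset from origin: ⌊(83.9 − 4.3) / 7.5⌋ = ⌊10.613⌋ = 10 → row 10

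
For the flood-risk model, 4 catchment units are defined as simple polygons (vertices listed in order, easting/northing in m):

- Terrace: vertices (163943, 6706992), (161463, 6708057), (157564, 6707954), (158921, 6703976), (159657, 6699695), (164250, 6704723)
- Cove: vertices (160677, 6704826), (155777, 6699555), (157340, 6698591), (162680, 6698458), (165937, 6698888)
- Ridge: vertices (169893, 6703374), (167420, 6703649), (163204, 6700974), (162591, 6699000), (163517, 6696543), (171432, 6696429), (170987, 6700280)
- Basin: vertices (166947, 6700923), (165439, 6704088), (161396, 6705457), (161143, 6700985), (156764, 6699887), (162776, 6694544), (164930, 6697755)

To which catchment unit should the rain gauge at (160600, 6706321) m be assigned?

Cast a ray rightward from (160600, 6706321). For each polygon, the edges (by vertex number in listed order) whose endpoints lie on opposite sides of northing = 6706321, where each meets that height, and whether that is right or left of the point:
Terrace: 3–4 at easting≈158121.1 (left), 6–1 at easting≈164033.8 (right) → 1 crossing.
Cove: no edge straddles that height → 0 crossings.
Ridge: no edge straddles that height → 0 crossings.
Basin: no edge straddles that height → 0 crossings.
Only Terrace has an odd count, so the point is inside Terrace.

Terrace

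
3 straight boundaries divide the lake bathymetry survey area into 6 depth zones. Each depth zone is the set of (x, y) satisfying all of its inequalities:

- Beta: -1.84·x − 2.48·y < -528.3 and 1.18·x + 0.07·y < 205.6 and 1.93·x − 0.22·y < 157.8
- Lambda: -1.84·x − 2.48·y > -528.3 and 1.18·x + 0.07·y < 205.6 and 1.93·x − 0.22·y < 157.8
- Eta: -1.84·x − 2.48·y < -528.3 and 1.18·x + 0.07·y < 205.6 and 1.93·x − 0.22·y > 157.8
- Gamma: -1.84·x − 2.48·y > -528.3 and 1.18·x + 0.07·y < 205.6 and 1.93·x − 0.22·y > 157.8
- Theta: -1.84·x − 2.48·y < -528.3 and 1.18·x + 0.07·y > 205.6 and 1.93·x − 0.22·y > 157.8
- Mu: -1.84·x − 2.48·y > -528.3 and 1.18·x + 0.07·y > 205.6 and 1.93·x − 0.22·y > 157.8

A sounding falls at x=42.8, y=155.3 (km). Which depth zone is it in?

Lambda

-1.84·42.8 − 2.48·155.3 = -463.896, which is > -528.3
1.18·42.8 + 0.07·155.3 = 61.375, which is < 205.6
1.93·42.8 − 0.22·155.3 = 48.438, which is < 157.8
This sign pattern matches Lambda.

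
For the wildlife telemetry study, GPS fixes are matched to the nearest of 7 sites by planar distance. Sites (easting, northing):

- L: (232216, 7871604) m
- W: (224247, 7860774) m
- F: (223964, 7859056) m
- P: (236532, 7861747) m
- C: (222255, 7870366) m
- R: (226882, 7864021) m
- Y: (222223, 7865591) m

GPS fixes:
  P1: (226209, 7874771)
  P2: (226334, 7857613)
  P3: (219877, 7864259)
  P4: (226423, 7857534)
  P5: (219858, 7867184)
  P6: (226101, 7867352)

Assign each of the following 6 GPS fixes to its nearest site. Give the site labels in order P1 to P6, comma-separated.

P1 → C (d²=35038141.00)
P2 → F (d²=7699149.00)
P3 → Y (d²=7277940.00)
P4 → F (d²=8363165.00)
P5 → Y (d²=8130874.00)
P6 → R (d²=11705522.00)

C, F, Y, F, Y, R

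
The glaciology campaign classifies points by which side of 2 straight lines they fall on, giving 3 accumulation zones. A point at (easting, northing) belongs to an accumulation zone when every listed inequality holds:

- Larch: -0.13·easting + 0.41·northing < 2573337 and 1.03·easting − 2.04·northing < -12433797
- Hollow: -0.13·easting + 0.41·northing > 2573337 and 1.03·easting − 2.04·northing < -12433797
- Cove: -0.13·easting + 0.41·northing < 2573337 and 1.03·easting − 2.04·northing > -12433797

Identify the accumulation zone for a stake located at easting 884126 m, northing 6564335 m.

Hollow

-0.13·884126 + 0.41·6564335 = 2576440.970, which is > 2573337
1.03·884126 − 2.04·6564335 = -12480593.620, which is < -12433797
This sign pattern matches Hollow.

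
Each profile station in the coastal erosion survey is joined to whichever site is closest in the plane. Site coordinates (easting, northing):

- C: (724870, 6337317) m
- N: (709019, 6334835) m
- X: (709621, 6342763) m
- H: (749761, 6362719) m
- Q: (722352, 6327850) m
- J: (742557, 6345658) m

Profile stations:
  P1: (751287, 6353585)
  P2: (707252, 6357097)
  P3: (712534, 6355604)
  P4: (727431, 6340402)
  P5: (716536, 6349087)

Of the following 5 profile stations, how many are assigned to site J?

P1 → H
P2 → X
P3 → X
P4 → C
P5 → X
0 of the 5 go to J.

0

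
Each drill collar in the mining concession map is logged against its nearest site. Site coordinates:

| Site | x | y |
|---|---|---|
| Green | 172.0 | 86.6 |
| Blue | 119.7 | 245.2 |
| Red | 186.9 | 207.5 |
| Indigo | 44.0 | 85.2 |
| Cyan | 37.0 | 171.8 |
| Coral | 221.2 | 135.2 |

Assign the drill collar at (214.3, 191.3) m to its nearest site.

Squared distances to each site:
Green: 12751.380; Blue: 11854.370; Red: 1013.200; Indigo: 40259.300; Cyan: 31815.540; Coral: 3194.820.
Minimum at Red.

Red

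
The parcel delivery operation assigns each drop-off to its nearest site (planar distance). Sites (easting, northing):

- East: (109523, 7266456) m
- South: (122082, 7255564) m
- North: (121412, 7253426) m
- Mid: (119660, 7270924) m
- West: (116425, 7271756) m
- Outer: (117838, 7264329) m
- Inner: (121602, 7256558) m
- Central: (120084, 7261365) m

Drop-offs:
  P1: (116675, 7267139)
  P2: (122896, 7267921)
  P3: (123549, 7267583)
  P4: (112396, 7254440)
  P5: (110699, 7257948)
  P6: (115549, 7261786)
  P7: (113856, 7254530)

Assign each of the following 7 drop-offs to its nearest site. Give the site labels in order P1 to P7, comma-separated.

Outer, Mid, Mid, North, East, Outer, North

P1 → Outer (d²=9248669.00)
P2 → Mid (d²=19489705.00)
P3 → Mid (d²=26286602.00)
P4 → North (d²=82316452.00)
P5 → East (d²=73769040.00)
P6 → Outer (d²=11706370.00)
P7 → North (d²=58311952.00)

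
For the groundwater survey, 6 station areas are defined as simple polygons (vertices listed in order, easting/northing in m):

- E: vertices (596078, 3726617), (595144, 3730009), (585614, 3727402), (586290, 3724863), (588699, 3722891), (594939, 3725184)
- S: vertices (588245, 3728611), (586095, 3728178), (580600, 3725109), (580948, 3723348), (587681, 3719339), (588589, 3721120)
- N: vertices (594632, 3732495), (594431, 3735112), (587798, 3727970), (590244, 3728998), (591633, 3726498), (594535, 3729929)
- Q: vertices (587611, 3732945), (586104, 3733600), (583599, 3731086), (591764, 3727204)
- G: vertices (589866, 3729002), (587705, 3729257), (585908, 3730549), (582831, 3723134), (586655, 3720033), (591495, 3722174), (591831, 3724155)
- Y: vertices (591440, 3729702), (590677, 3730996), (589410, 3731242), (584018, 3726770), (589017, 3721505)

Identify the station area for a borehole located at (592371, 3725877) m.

E

Cast a ray rightward from (592371, 3725877). For each polygon, the edges (by vertex number in listed order) whose endpoints lie on opposite sides of northing = 3725877, where each meets that height, and whether that is right or left of the point:
E: 3–4 at easting≈586020.0 (left), 6–1 at easting≈595489.8 (right) → 1 crossing.
S: 2–3 at easting≈581975.1 (left), 6–1 at easting≈588370.6 (left) → 0 crossings.
N: no edge straddles that height → 0 crossings.
Q: no edge straddles that height → 0 crossings.
G: 3–4 at easting≈583969.3 (left), 7–1 at easting≈591132.9 (left) → 0 crossings.
Y: 4–5 at easting≈584865.9 (left), 5–1 at easting≈590309.3 (left) → 0 crossings.
Only E has an odd count, so the point is inside E.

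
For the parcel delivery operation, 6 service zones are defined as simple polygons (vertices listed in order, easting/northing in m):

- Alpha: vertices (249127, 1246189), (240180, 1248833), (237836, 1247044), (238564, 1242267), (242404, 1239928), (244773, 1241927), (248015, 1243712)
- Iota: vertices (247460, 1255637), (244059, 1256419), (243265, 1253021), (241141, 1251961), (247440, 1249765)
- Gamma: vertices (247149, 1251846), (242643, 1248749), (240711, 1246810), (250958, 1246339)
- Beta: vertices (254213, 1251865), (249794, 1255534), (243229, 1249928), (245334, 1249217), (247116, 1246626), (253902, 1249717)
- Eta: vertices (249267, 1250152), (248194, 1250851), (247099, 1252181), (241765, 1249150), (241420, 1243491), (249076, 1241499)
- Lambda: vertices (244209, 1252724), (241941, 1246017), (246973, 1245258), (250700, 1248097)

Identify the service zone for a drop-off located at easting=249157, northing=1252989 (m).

Beta

Cast a ray rightward from (249157, 1252989). For each polygon, the edges (by vertex number in listed order) whose endpoints lie on opposite sides of northing = 1252989, where each meets that height, and whether that is right or left of the point:
Alpha: no edge straddles that height → 0 crossings.
Iota: 3–4 at easting≈243200.9 (left), 5–1 at easting≈247451.0 (left) → 0 crossings.
Gamma: no edge straddles that height → 0 crossings.
Beta: 1–2 at easting≈252859.2 (right), 2–3 at easting≈246813.6 (left) → 1 crossing.
Eta: no edge straddles that height → 0 crossings.
Lambda: no edge straddles that height → 0 crossings.
Only Beta has an odd count, so the point is inside Beta.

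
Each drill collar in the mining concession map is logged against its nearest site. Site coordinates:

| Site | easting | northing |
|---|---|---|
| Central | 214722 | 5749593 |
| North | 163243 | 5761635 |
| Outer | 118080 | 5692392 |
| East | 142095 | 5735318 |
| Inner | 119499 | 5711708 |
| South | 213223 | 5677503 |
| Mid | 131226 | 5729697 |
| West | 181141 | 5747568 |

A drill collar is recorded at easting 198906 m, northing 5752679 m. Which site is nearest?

Squared distances to each site:
Central: 259669252.000; North: 1352059505.000; Outer: 10167364645.000; East: 3528894042.000; Inner: 7984094490.000; South: 5856407465.000; Mid: 5108754724.000; West: 341717546.000.
Minimum at Central.

Central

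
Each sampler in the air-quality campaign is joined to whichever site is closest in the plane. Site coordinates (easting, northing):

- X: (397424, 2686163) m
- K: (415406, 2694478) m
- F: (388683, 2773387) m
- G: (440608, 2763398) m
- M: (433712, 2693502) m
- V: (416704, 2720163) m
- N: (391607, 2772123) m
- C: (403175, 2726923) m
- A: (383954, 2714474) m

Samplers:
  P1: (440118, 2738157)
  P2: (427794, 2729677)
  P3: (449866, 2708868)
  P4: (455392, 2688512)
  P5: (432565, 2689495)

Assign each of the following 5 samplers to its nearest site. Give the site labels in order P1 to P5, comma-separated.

P1 → G (d²=637348181.00)
P2 → V (d²=213504296.00)
P3 → M (d²=497065672.00)
P4 → M (d²=494922500.00)
P5 → M (d²=17371658.00)

G, V, M, M, M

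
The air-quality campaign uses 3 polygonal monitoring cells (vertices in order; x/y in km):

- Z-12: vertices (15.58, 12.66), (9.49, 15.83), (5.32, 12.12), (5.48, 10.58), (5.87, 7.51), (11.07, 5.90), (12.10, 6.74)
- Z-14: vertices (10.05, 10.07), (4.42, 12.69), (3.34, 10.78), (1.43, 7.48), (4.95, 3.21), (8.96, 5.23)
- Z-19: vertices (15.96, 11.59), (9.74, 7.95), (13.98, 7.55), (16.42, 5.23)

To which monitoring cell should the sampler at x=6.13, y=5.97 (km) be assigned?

Cast a ray rightward from (6.13, 5.97). For each polygon, the edges (by vertex number in listed order) whose endpoints lie on opposite sides of y = 5.97, where each meets that height, and whether that is right or left of the point:
Z-12: 5–6 at x≈10.844 (right), 6–7 at x≈11.156 (right) → 2 crossings.
Z-14: 4–5 at x≈2.675 (left), 6–1 at x≈9.127 (right) → 1 crossing.
Z-19: 3–4 at x≈15.642 (right), 4–1 at x≈16.366 (right) → 2 crossings.
Only Z-14 has an odd count, so the point is inside Z-14.

Z-14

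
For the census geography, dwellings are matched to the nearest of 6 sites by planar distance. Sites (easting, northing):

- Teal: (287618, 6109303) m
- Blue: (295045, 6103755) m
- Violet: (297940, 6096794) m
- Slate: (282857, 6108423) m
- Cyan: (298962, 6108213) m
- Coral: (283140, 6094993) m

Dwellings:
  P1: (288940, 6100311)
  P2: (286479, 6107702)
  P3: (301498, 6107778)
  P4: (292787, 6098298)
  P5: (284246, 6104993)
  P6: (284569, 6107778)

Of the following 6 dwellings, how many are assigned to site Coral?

P1 → Blue
P2 → Teal
P3 → Cyan
P4 → Violet
P5 → Slate
P6 → Slate
0 of the 6 go to Coral.

0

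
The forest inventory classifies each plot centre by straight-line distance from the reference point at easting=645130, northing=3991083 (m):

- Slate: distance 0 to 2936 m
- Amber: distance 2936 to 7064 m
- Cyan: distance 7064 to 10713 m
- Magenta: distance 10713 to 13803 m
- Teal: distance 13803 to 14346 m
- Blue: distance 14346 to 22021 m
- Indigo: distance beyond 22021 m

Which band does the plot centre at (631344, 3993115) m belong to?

Teal

Distance = √((631344−645130)² + (3993115−3991083)²) = √(190053796.000 + 4129024.000) = 13934.950 m.
13803 ≤ 13934.950 < 14346 → Teal.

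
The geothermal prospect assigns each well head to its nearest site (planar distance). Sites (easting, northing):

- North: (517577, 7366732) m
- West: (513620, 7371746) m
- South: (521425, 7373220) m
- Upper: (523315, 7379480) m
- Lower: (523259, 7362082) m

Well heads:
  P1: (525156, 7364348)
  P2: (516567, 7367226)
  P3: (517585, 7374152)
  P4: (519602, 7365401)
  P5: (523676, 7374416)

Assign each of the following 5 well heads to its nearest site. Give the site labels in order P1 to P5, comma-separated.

P1 → Lower (d²=8733365.00)
P2 → North (d²=1264136.00)
P3 → South (d²=15614224.00)
P4 → North (d²=5872186.00)
P5 → South (d²=6497417.00)

Lower, North, South, North, South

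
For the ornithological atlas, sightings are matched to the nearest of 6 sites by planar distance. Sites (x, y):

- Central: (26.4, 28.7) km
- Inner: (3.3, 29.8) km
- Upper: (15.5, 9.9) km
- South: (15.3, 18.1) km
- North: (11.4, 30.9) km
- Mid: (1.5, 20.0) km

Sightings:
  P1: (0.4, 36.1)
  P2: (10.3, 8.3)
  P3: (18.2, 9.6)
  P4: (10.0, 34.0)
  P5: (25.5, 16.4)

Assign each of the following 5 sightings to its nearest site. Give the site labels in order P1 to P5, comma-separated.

Inner, Upper, Upper, North, South

P1 → Inner (d²=48.10)
P2 → Upper (d²=29.60)
P3 → Upper (d²=7.38)
P4 → North (d²=11.57)
P5 → South (d²=106.93)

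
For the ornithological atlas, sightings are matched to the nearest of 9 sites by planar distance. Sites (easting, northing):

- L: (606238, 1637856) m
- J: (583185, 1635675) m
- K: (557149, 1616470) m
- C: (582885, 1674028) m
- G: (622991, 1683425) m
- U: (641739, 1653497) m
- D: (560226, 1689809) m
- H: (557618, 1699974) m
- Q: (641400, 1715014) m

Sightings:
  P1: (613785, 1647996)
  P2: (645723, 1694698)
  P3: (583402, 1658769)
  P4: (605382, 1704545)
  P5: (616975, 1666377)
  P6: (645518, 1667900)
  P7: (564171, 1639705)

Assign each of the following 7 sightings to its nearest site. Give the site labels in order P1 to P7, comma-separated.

L, Q, C, G, G, U, J

P1 → L (d²=159776809.00)
P2 → Q (d²=431428185.00)
P3 → C (d²=233104370.00)
P4 → G (d²=756131281.00)
P5 → G (d²=326826560.00)
P6 → U (d²=221727250.00)
P7 → J (d²=377773096.00)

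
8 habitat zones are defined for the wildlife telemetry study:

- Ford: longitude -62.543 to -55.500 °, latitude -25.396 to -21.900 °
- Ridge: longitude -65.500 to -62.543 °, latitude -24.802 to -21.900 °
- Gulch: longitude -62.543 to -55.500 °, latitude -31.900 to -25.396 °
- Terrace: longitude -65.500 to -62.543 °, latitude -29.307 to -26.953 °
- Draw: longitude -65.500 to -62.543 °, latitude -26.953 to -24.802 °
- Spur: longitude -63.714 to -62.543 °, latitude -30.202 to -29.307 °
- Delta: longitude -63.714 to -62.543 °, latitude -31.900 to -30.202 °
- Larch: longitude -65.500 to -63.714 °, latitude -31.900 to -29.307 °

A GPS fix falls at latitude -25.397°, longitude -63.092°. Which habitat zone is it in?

Draw

The point has longitude = -63.092 and latitude = -25.397.
Only Draw satisfies -65.500 ≤ longitude ≤ -62.543 and -26.953 ≤ latitude ≤ -24.802.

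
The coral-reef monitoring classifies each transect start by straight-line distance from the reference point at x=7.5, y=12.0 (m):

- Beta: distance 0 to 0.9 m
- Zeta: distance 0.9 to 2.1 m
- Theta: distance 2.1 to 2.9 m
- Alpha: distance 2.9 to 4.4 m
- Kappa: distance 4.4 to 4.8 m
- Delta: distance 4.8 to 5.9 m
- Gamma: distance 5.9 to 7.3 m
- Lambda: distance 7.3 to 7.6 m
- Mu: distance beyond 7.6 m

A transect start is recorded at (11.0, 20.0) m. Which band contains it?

Mu

Distance = √((11.0−7.5)² + (20.0−12.0)²) = √(12.250 + 64.000) = 8.732 m.
7.6 ≤ 8.732 < ∞ → Mu.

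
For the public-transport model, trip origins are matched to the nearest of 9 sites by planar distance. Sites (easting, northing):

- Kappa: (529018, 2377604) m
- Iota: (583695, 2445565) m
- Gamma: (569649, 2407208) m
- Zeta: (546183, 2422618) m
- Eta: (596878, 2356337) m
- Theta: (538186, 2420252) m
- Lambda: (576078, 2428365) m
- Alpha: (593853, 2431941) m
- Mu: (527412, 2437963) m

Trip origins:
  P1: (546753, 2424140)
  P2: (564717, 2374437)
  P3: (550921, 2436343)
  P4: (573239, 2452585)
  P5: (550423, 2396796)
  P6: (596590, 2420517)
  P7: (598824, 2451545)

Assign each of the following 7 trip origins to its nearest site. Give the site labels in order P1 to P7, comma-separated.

P1 → Zeta (d²=2641384.00)
P2 → Gamma (d²=1098263065.00)
P3 → Zeta (d²=210824269.00)
P4 → Iota (d²=158608336.00)
P5 → Gamma (d²=478048820.00)
P6 → Alpha (d²=137998945.00)
P7 → Iota (d²=264647041.00)

Zeta, Gamma, Zeta, Iota, Gamma, Alpha, Iota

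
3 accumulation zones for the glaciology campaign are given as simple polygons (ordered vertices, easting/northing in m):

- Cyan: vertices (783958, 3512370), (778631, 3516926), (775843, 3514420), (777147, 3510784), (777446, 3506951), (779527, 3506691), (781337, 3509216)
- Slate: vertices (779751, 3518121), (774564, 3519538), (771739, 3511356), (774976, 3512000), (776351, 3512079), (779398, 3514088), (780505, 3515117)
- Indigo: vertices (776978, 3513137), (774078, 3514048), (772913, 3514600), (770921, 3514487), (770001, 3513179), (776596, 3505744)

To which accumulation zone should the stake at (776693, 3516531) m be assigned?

Slate

Cast a ray rightward from (776693, 3516531). For each polygon, the edges (by vertex number in listed order) whose endpoints lie on opposite sides of northing = 3516531, where each meets that height, and whether that is right or left of the point:
Cyan: 1–2 at easting≈779092.8 (right), 2–3 at easting≈778191.6 (right) → 2 crossings.
Slate: 2–3 at easting≈773525.8 (left), 7–1 at easting≈780150.1 (right) → 1 crossing.
Indigo: no edge straddles that height → 0 crossings.
Only Slate has an odd count, so the point is inside Slate.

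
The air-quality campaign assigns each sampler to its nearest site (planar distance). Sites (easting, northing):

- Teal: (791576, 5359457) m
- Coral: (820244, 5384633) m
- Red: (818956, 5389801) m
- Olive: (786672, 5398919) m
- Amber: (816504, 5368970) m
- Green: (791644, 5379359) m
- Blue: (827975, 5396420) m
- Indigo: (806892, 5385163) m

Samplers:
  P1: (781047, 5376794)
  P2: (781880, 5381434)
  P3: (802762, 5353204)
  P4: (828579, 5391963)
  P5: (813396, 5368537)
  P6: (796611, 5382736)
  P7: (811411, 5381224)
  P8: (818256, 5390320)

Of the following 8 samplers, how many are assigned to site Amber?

P1 → Green
P2 → Green
P3 → Teal
P4 → Blue
P5 → Amber
P6 → Green
P7 → Indigo
P8 → Red
1 of the 8 goes to Amber.

1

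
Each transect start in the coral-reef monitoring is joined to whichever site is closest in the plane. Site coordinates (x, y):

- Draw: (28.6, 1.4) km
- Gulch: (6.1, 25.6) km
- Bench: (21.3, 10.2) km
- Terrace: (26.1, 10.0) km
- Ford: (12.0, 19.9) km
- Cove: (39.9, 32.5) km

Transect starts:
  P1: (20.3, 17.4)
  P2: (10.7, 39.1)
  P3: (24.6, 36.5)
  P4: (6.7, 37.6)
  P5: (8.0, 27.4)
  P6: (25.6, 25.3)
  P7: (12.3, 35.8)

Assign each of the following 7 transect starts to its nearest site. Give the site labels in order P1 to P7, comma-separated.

P1 → Bench (d²=52.84)
P2 → Gulch (d²=203.41)
P3 → Cove (d²=250.09)
P4 → Gulch (d²=144.36)
P5 → Gulch (d²=6.85)
P6 → Ford (d²=214.12)
P7 → Gulch (d²=142.48)

Bench, Gulch, Cove, Gulch, Gulch, Ford, Gulch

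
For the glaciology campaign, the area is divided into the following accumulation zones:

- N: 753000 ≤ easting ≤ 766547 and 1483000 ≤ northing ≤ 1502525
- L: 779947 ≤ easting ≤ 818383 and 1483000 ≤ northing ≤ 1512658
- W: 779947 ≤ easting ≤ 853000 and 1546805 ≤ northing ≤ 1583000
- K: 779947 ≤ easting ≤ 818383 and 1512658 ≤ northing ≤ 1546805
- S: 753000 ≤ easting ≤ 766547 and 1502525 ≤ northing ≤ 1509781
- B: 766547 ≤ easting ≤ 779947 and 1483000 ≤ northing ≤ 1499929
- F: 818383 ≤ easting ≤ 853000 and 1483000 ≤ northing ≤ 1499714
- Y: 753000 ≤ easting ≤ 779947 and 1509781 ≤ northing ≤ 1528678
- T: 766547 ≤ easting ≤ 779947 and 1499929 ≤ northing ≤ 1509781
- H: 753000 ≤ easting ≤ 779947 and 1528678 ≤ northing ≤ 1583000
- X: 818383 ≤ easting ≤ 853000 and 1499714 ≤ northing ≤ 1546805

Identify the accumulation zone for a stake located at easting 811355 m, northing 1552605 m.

W

The point has easting = 811355 and northing = 1552605.
Only W satisfies 779947 ≤ easting ≤ 853000 and 1546805 ≤ northing ≤ 1583000.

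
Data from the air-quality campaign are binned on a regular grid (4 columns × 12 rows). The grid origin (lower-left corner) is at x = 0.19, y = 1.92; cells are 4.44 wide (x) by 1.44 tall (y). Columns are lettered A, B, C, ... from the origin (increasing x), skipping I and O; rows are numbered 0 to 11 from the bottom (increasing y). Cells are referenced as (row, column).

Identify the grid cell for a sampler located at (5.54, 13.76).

(8, B)

Column index: ⌊(5.54 − 0.19) / 4.44⌋ = ⌊1.205⌋ = 1 → column B
Row offset from origin: ⌊(13.76 − 1.92) / 1.44⌋ = ⌊8.222⌋ = 8 → row 8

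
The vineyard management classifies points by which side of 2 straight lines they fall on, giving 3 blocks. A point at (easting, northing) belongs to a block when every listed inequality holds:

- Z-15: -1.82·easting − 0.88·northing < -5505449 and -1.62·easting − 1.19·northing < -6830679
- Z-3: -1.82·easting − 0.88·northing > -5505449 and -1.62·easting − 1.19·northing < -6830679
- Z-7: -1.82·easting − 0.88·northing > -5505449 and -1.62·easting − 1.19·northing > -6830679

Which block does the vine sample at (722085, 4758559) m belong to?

Z-3

-1.82·722085 − 0.88·4758559 = -5501726.620, which is > -5505449
-1.62·722085 − 1.19·4758559 = -6832462.910, which is < -6830679
This sign pattern matches Z-3.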